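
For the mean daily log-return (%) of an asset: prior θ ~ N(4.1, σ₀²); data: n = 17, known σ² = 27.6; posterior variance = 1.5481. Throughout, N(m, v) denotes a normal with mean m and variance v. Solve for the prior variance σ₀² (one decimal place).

Posterior precision equals prior precision plus data precision: 1/σ_n² = 1/σ₀² + n/σ².
So 1/σ₀² = 1/1.5481 − 17/27.6 = 0.645953 − 0.615942 = 0.030011.
Hence σ₀² = 1/0.030011 ≈ 33.3.

σ₀² = 33.3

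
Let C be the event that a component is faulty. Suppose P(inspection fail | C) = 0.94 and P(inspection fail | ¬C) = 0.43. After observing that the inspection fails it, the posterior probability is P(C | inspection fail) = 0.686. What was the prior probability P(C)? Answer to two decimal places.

In odds form, posterior odds = prior odds × likelihood ratio, so prior odds = posterior odds ÷ LR.
Posterior odds = 0.686/(1−0.686) = 2.1847. LR = 0.94/0.43 = 2.1860.
Prior odds = 2.1847/2.1860 = 0.9994, so P(C) = 0.9994/(1+0.9994) ≈ 0.50.

P(C) = 0.50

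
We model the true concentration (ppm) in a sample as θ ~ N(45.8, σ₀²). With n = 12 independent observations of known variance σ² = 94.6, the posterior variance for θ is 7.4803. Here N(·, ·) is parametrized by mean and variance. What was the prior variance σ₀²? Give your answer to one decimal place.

Posterior precision equals prior precision plus data precision: 1/σ_n² = 1/σ₀² + n/σ².
So 1/σ₀² = 1/7.4803 − 12/94.6 = 0.133684 − 0.126850 = 0.006834.
Hence σ₀² = 1/0.006834 ≈ 146.3.

σ₀² = 146.3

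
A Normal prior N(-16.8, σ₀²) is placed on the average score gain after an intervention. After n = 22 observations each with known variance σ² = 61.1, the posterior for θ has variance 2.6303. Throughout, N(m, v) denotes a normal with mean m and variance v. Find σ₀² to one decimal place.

For the Normal–Normal model with known σ², precisions add: τ_n = τ₀ + n/σ².
So 1/σ₀² = 1/2.6303 − 22/61.1 = 0.380185 − 0.360065 = 0.020120.
Hence σ₀² = 1/0.020120 ≈ 49.7.

σ₀² = 49.7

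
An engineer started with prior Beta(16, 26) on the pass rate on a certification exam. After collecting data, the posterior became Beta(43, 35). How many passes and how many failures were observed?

27 passes and 9 failures

A Beta(a, b) prior with s successes and f failures in binomial data gives a Beta(a+s, b+f) posterior.
Match parameters: s=43−16=27, f=35−26=9.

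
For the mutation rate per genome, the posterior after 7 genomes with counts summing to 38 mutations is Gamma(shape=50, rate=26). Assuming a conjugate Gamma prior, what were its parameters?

Gamma(shape=12, rate=19)

A Gamma(α, β) prior (rate parametrization) on a Poisson rate with n observations summing to S gives posterior Gamma(α+S, β+n).
So α = 50 − 38 = 12 and β = 26 − 7 = 19.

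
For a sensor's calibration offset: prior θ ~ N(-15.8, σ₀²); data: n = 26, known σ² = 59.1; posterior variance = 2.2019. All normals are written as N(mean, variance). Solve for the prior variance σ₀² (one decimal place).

Posterior precision equals prior precision plus data precision: 1/σ_n² = 1/σ₀² + n/σ².
So 1/σ₀² = 1/2.2019 − 26/59.1 = 0.454153 − 0.439932 = 0.014221.
Hence σ₀² = 1/0.014221 ≈ 70.3.

σ₀² = 70.3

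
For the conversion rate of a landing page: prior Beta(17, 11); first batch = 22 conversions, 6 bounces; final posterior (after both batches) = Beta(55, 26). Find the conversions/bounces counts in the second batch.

16 conversions and 9 bounces

Because Beta–binomial updating is additive in the counts, the combined data contributed (α_post−α_prior, β_post−β_prior) successes and failures.
Total across both batches: 55−17=38 conversions, 26−11=15 bounces.
Subtract the first batch: 38−22=16 conversions and 15−6=9 bounces.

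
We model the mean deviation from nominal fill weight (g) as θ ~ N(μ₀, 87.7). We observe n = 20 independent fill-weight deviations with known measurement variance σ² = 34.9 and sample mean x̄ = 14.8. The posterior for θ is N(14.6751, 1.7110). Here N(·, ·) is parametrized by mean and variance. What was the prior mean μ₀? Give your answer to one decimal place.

μ₀ = 8.4

With known observation variance, the Normal–Normal posterior has precision τ_n = τ₀ + n/σ² and mean μ_n = (τ₀μ₀ + (n/σ²)x̄)/τ_n.
Here τ₀ = 1/87.7 = 0.011403 and τ_data = 20/34.9 = 0.573066, so τ_n = 0.584469.
Rearranging for μ₀: μ₀ = (μ_n·τ_n − τ_data·x̄)/τ₀ = (14.6751·0.584469 − 0.573066·14.8) / 0.011403 = 0.095764/0.011403 ≈ 8.4.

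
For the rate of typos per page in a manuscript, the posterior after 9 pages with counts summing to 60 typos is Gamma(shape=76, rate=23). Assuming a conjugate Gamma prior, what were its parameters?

Gamma–Poisson conjugacy: posterior shape = α + Σxᵢ, posterior rate = β + n.
So α = 76 − 60 = 16 and β = 23 − 9 = 14.

Gamma(shape=16, rate=14)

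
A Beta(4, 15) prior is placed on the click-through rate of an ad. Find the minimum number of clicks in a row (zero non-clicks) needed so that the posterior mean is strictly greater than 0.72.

k = 35

After k clicks and 0 non-clicks the posterior is Beta(4+k, 15), with mean (4+k)/(4+15+k).
Set (4+k)/(19+k) > 0.72 and solve: k > (0.72·19 − 4)/(1 − 0.72) = 34.571.
The smallest integer exceeding 34.571 is 35.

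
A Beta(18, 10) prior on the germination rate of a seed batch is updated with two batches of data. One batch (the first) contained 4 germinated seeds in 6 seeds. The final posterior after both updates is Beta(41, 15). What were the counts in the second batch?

Because Beta–binomial updating is additive in the counts, the combined data contributed (α_post−α_prior, β_post−β_prior) successes and failures.
Total across both batches: 41−18=23 germinated seeds, 15−10=5 non-germinating seeds.
Subtract the first batch: 23−4=19 germinated seeds and 5−2=3 non-germinating seeds.

19 germinated seeds and 3 non-germinating seeds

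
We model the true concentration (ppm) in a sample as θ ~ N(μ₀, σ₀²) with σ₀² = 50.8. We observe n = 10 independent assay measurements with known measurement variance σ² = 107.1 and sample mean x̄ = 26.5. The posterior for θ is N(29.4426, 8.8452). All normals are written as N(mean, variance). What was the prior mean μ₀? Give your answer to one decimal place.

With known observation variance, the Normal–Normal posterior has precision τ_n = τ₀ + n/σ² and mean μ_n = (τ₀μ₀ + (n/σ²)x̄)/τ_n.
Here τ₀ = 1/50.8 = 0.019685 and τ_data = 10/107.1 = 0.093371, so τ_n = 0.113056.
Rearranging for μ₀: μ₀ = (μ_n·τ_n − τ_data·x̄)/τ₀ = (29.4426·0.113056 − 0.093371·26.5) / 0.019685 = 0.854331/0.019685 ≈ 43.4.

μ₀ = 43.4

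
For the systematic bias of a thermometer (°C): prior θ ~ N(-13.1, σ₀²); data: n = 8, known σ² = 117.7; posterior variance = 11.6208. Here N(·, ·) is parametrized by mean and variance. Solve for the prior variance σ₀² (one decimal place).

σ₀² = 55.3

For the Normal–Normal model with known σ², precisions add: τ_n = τ₀ + n/σ².
So 1/σ₀² = 1/11.6208 − 8/117.7 = 0.086053 − 0.067969 = 0.018084.
Hence σ₀² = 1/0.018084 ≈ 55.3.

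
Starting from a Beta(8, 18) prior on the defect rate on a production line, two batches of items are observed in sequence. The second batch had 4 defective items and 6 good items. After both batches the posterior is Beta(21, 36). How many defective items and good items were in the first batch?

Because Beta–binomial updating is additive in the counts, the combined data contributed (α_post−α_prior, β_post−β_prior) successes and failures.
Total across both batches: 21−8=13 defective items, 36−18=18 good items.
Subtract the second batch: 13−4=9 defective items and 18−6=12 good items.

9 defective items and 12 good items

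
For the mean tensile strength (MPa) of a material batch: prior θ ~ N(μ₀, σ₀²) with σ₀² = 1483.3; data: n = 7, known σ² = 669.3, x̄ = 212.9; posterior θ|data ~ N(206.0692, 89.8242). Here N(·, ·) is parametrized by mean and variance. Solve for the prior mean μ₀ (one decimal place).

μ₀ = 100.1

The posterior mean is a precision-weighted average: μ_n = (τ₀μ₀ + τ_data·x̄)/(τ₀+τ_data), with τ₀=1/σ₀² and τ_data=n/σ².
Here τ₀ = 1/1483.3 = 0.000674 and τ_data = 7/669.3 = 0.010459, so τ_n = 0.011133.
Rearranging for μ₀: μ₀ = (μ_n·τ_n − τ_data·x̄)/τ₀ = (206.0692·0.011133 − 0.010459·212.9) / 0.000674 = 0.067447/0.000674 ≈ 100.1.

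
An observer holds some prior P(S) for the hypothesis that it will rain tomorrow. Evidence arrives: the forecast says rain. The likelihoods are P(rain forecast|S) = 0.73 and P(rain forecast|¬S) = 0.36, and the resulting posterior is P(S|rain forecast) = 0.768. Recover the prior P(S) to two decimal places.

Bayes' rule in odds form gives O(S|E) = O(S)·[P(E|S)/P(E|¬S)], hence O(S) = O(S|E)/LR.
Posterior odds = 0.768/(1−0.768) = 3.3103. LR = 0.73/0.36 = 2.0278.
Prior odds = 3.3103/2.0278 = 1.6325, so P(S) = 1.6325/(1+1.6325) ≈ 0.62.

P(S) = 0.62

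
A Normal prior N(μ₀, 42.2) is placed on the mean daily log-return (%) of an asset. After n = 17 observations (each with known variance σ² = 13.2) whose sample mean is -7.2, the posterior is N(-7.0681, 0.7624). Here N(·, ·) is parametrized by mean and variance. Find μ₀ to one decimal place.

The posterior mean is a precision-weighted average: μ_n = (τ₀μ₀ + τ_data·x̄)/(τ₀+τ_data), with τ₀=1/σ₀² and τ_data=n/σ².
Here τ₀ = 1/42.2 = 0.023697 and τ_data = 17/13.2 = 1.287879, so τ_n = 1.311576.
Rearranging for μ₀: μ₀ = (μ_n·τ_n − τ_data·x̄)/τ₀ = (-7.0681·1.311576 − 1.287879·-7.2) / 0.023697 = 0.002378/0.023697 ≈ 0.1.

μ₀ = 0.1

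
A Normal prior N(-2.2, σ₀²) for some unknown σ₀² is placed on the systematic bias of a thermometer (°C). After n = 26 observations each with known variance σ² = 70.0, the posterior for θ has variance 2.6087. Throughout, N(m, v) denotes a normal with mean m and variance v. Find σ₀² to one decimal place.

For the Normal–Normal model with known σ², precisions add: τ_n = τ₀ + n/σ².
So 1/σ₀² = 1/2.6087 − 26/70.0 = 0.383333 − 0.371429 = 0.011904.
Hence σ₀² = 1/0.011904 ≈ 84.0.

σ₀² = 84.0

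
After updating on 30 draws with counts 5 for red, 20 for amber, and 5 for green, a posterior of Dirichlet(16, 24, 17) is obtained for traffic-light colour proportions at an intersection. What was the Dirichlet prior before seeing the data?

Dirichlet(11, 4, 12)

For a Dirichlet(α) prior with multinomial counts c, the posterior is Dirichlet(α + c) componentwise.
Subtract each count from the matching posterior parameter: 16−5=11, 24−20=4, 17−5=12.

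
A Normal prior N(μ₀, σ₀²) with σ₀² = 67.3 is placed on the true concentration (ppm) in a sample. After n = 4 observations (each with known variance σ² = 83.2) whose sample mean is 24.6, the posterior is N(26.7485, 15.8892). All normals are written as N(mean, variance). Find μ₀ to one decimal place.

The posterior mean is a precision-weighted average: μ_n = (τ₀μ₀ + τ_data·x̄)/(τ₀+τ_data), with τ₀=1/σ₀² and τ_data=n/σ².
Here τ₀ = 1/67.3 = 0.014859 and τ_data = 4/83.2 = 0.048077, so τ_n = 0.062936.
Rearranging for μ₀: μ₀ = (μ_n·τ_n − τ_data·x̄)/τ₀ = (26.7485·0.062936 − 0.048077·24.6) / 0.014859 = 0.500749/0.014859 ≈ 33.7.

μ₀ = 33.7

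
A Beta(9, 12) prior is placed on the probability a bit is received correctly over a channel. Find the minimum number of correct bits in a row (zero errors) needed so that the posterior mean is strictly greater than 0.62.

After k correct bits and 0 errors the posterior is Beta(9+k, 12), with mean (9+k)/(9+12+k).
Set (9+k)/(21+k) > 0.62 and solve: k > (0.62·21 − 9)/(1 − 0.62) = 10.579.
The smallest integer exceeding 10.579 is 11.

k = 11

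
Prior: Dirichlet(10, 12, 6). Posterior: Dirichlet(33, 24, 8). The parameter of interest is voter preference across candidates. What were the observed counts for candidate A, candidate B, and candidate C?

counts (23, 12, 2)

For a Dirichlet(α) prior with multinomial counts c, the posterior is Dirichlet(α + c) componentwise.
Counts are posterior − prior componentwise: 33−10=23, 24−12=12, 8−6=2.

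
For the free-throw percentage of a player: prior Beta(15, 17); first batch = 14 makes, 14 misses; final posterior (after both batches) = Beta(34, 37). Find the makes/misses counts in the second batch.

Sequential conjugate updates are equivalent to a single update on the pooled data, so total successes = posterior α − prior α and total failures = posterior β − prior β.
Total across both batches: 34−15=19 makes, 37−17=20 misses.
Subtract the first batch: 19−14=5 makes and 20−14=6 misses.

5 makes and 6 misses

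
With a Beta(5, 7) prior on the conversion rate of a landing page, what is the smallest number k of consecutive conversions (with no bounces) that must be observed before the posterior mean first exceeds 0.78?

After k conversions and 0 bounces the posterior is Beta(5+k, 7), with mean (5+k)/(5+7+k).
Set (5+k)/(12+k) > 0.78 and solve: k > (0.78·12 − 5)/(1 − 0.78) = 19.818.
The smallest integer exceeding 19.818 is 20, and checking k=20: (25)/(32) = 0.7812 > 0.78.

k = 20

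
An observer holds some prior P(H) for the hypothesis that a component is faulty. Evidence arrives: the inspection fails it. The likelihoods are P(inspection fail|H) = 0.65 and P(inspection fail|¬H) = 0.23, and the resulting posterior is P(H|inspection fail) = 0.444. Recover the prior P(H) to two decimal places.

P(H) = 0.22

In odds form, posterior odds = prior odds × likelihood ratio, so prior odds = posterior odds ÷ LR.
Posterior odds = 0.444/(1−0.444) = 0.7986. LR = 0.65/0.23 = 2.8261.
Prior odds = 0.7986/2.8261 = 0.2826, so P(H) = 0.2826/(1+0.2826) ≈ 0.22.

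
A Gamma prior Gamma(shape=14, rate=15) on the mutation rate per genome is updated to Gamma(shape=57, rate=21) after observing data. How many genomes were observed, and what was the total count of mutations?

n = 6 genomes with total 43 mutations

Gamma–Poisson conjugacy: posterior shape = α + Σxᵢ, posterior rate = β + n.
Matching: Σxᵢ = 57 − 14 = 43 and n = 21 − 15 = 6.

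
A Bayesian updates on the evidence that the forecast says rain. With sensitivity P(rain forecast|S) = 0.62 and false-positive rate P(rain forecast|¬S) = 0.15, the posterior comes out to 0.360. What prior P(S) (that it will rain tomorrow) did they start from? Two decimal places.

P(S) = 0.12

In odds form, posterior odds = prior odds × likelihood ratio, so prior odds = posterior odds ÷ LR.
Posterior odds = 0.360/(1−0.360) = 0.5625. LR = 0.62/0.15 = 4.1333.
Prior odds = 0.5625/4.1333 = 0.1361, so P(S) = 0.1361/(1+0.1361) ≈ 0.12.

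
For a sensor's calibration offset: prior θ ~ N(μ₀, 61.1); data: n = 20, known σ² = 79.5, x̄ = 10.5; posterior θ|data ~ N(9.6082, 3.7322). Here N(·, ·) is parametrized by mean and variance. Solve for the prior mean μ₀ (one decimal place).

The posterior mean is a precision-weighted average: μ_n = (τ₀μ₀ + τ_data·x̄)/(τ₀+τ_data), with τ₀=1/σ₀² and τ_data=n/σ².
Here τ₀ = 1/61.1 = 0.016367 and τ_data = 20/79.5 = 0.251572, so τ_n = 0.267939.
Rearranging for μ₀: μ₀ = (μ_n·τ_n − τ_data·x̄)/τ₀ = (9.6082·0.267939 − 0.251572·10.5) / 0.016367 = -0.067095/0.016367 ≈ -4.1.

μ₀ = -4.1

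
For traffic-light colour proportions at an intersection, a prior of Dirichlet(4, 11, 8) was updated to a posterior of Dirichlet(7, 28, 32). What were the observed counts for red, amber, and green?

For a Dirichlet(α) prior with multinomial counts c, the posterior is Dirichlet(α + c) componentwise.
Counts are posterior − prior componentwise: 7−4=3, 28−11=17, 32−8=24.

counts (3, 17, 24)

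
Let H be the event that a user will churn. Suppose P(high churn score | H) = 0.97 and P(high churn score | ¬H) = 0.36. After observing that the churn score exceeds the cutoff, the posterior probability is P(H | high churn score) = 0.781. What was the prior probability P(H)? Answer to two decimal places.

Bayes' rule in odds form gives O(H|E) = O(H)·[P(E|H)/P(E|¬H)], hence O(H) = O(H|E)/LR.
Posterior odds = 0.781/(1−0.781) = 3.5662. LR = 0.97/0.36 = 2.6944.
Prior odds = 3.5662/2.6944 = 1.3236, so P(H) = 1.3236/(1+1.3236) ≈ 0.57.

P(H) = 0.57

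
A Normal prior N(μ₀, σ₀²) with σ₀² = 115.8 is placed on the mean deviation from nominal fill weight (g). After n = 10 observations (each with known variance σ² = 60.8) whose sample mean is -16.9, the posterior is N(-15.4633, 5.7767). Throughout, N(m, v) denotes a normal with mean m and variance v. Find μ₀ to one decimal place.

The posterior mean is a precision-weighted average: μ_n = (τ₀μ₀ + τ_data·x̄)/(τ₀+τ_data), with τ₀=1/σ₀² and τ_data=n/σ².
Here τ₀ = 1/115.8 = 0.008636 and τ_data = 10/60.8 = 0.164474, so τ_n = 0.173110.
Rearranging for μ₀: μ₀ = (μ_n·τ_n − τ_data·x̄)/τ₀ = (-15.4633·0.173110 − 0.164474·-16.9) / 0.008636 = 0.102759/0.008636 ≈ 11.9.

μ₀ = 11.9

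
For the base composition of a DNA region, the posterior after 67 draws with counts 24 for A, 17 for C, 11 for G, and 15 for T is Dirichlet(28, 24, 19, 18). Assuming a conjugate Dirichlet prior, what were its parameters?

Dirichlet(4, 7, 8, 3)

For a Dirichlet(α) prior with multinomial counts c, the posterior is Dirichlet(α + c) componentwise.
Subtract each count from the matching posterior parameter: 28−24=4, 24−17=7, 19−11=8, 18−15=3.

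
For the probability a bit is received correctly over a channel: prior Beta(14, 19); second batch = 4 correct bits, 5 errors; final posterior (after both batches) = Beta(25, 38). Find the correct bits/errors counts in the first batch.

7 correct bits and 14 errors

Sequential conjugate updates are equivalent to a single update on the pooled data, so total successes = posterior α − prior α and total failures = posterior β − prior β.
Total across both batches: 25−14=11 correct bits, 38−19=19 errors.
Subtract the second batch: 11−4=7 correct bits and 19−5=14 errors.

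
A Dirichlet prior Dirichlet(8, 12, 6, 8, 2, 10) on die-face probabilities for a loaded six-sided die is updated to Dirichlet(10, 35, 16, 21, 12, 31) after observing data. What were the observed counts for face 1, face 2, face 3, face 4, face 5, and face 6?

counts (2, 23, 10, 13, 10, 21)

For a Dirichlet(α) prior with multinomial counts c, the posterior is Dirichlet(α + c) componentwise.
Counts are posterior − prior componentwise: 10−8=2, 35−12=23, 16−6=10, 21−8=13, 12−2=10, 31−10=21.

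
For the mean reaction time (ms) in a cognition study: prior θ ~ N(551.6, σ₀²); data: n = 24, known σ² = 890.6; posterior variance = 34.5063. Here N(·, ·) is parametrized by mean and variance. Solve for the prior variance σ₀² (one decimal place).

σ₀² = 492.1

For the Normal–Normal model with known σ², precisions add: τ_n = τ₀ + n/σ².
So 1/σ₀² = 1/34.5063 − 24/890.6 = 0.028980 − 0.026948 = 0.002032.
Hence σ₀² = 1/0.002032 ≈ 492.1.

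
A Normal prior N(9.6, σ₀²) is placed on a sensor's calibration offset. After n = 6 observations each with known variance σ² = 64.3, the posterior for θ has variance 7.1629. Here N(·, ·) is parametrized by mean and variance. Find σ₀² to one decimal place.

Posterior precision equals prior precision plus data precision: 1/σ_n² = 1/σ₀² + n/σ².
So 1/σ₀² = 1/7.1629 − 6/64.3 = 0.139608 − 0.093313 = 0.046295.
Hence σ₀² = 1/0.046295 ≈ 21.6.

σ₀² = 21.6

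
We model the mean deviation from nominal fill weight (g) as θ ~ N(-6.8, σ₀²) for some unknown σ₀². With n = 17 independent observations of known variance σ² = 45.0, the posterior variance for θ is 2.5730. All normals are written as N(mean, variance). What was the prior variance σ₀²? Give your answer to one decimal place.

σ₀² = 92.0

For the Normal–Normal model with known σ², precisions add: τ_n = τ₀ + n/σ².
So 1/σ₀² = 1/2.5730 − 17/45.0 = 0.388651 − 0.377778 = 0.010873.
Hence σ₀² = 1/0.010873 ≈ 92.0.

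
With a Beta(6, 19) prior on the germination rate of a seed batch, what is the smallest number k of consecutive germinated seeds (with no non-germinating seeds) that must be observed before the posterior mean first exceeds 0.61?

k = 24

After k germinated seeds and 0 non-germinating seeds the posterior is Beta(6+k, 19), with mean (6+k)/(6+19+k).
Set (6+k)/(25+k) > 0.61 and solve: k > (0.61·25 − 6)/(1 − 0.61) = 23.718.
The smallest integer exceeding 23.718 is 24.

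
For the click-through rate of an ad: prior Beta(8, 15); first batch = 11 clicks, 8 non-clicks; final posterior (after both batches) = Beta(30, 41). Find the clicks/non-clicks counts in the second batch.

11 clicks and 18 non-clicks

Because Beta–binomial updating is additive in the counts, the combined data contributed (α_post−α_prior, β_post−β_prior) successes and failures.
Total across both batches: 30−8=22 clicks, 41−15=26 non-clicks.
Subtract the first batch: 22−11=11 clicks and 26−8=18 non-clicks.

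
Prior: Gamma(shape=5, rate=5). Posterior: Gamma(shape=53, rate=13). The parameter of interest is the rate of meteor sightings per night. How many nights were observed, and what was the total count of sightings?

n = 8 nights with total 48 sightings

A Gamma(α, β) prior (rate parametrization) on a Poisson rate with n observations summing to S gives posterior Gamma(α+S, β+n).
Matching: Σxᵢ = 53 − 5 = 48 and n = 13 − 5 = 8.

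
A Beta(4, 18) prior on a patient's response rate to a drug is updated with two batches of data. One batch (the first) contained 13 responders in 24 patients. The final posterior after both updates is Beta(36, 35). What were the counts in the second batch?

Because Beta–binomial updating is additive in the counts, the combined data contributed (α_post−α_prior, β_post−β_prior) successes and failures.
Total across both batches: 36−4=32 responders, 35−18=17 non-responders.
Subtract the first batch: 32−13=19 responders and 17−11=6 non-responders.

19 responders and 6 non-responders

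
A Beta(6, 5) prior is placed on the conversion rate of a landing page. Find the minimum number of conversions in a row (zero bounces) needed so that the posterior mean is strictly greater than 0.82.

After k conversions and 0 bounces the posterior is Beta(6+k, 5), with mean (6+k)/(6+5+k).
Set (6+k)/(11+k) > 0.82 and solve: k > (0.82·11 − 6)/(1 − 0.82) = 16.778.
The smallest integer exceeding 16.778 is 17.

k = 17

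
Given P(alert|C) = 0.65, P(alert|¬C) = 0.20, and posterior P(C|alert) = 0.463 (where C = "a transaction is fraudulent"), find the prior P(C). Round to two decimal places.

In odds form, posterior odds = prior odds × likelihood ratio, so prior odds = posterior odds ÷ LR.
Posterior odds = 0.463/(1−0.463) = 0.8622. LR = 0.65/0.20 = 3.2500.
Prior odds = 0.8622/3.2500 = 0.2653, so P(C) = 0.2653/(1+0.2653) ≈ 0.21.

P(C) = 0.21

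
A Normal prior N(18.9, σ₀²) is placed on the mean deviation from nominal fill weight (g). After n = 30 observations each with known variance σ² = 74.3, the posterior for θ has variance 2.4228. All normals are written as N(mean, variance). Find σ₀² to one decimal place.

For the Normal–Normal model with known σ², precisions add: τ_n = τ₀ + n/σ².
So 1/σ₀² = 1/2.4228 − 30/74.3 = 0.412746 − 0.403769 = 0.008977.
Hence σ₀² = 1/0.008977 ≈ 111.4.

σ₀² = 111.4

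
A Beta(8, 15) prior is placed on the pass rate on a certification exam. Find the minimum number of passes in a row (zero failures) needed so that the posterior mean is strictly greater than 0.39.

k = 2

After k passes and 0 failures the posterior is Beta(8+k, 15), with mean (8+k)/(8+15+k).
Set (8+k)/(23+k) > 0.39 and solve: k > (0.39·23 − 8)/(1 − 0.39) = 1.590.
The smallest integer exceeding 1.590 is 2, and checking k=2: (10)/(25) = 0.4000 > 0.39.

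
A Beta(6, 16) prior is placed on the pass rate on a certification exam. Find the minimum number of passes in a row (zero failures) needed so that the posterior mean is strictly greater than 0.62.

After k passes and 0 failures the posterior is Beta(6+k, 16), with mean (6+k)/(6+16+k).
Set (6+k)/(22+k) > 0.62 and solve: k > (0.62·22 − 6)/(1 − 0.62) = 20.105.
The smallest integer exceeding 20.105 is 21, and checking k=21: (27)/(43) = 0.6279 > 0.62.

k = 21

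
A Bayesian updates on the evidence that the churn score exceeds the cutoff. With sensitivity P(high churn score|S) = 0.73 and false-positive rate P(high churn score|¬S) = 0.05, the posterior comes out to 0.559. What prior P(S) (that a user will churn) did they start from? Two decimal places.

P(S) = 0.08

In odds form, posterior odds = prior odds × likelihood ratio, so prior odds = posterior odds ÷ LR.
Posterior odds = 0.559/(1−0.559) = 1.2676. LR = 0.73/0.05 = 14.6000.
Prior odds = 1.2676/14.6000 = 0.0868, so P(S) = 0.0868/(1+0.0868) ≈ 0.08.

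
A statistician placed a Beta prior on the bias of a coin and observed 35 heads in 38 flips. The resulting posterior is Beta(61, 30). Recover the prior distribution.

Beta(26, 27)

A Beta(α, β) prior with s successes and f failures in binomial data gives a Beta(α+s, β+f) posterior.
Subtract the data counts: 61−35=26, 30−3=27.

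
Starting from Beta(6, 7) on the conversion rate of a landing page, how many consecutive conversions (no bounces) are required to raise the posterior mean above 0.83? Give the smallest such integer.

After k conversions and 0 bounces the posterior is Beta(6+k, 7), with mean (6+k)/(6+7+k).
Set (6+k)/(13+k) > 0.83 and solve: k > (0.83·13 − 6)/(1 − 0.83) = 28.176.
The smallest integer exceeding 28.176 is 29, and checking k=29: (35)/(42) = 0.8333 > 0.83.

k = 29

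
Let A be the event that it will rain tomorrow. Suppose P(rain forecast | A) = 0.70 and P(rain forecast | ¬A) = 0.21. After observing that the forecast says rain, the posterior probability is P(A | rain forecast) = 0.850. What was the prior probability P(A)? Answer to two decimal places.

P(A) = 0.63

Bayes' rule in odds form gives O(A|E) = O(A)·[P(E|A)/P(E|¬A)], hence O(A) = O(A|E)/LR.
Posterior odds = 0.850/(1−0.850) = 5.6667. LR = 0.70/0.21 = 3.3333.
Prior odds = 5.6667/3.3333 = 1.7000, so P(A) = 1.7000/(1+1.7000) ≈ 0.63.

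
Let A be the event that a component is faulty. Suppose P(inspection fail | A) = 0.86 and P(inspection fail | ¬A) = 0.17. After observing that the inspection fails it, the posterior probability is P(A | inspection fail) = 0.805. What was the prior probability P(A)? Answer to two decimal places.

Bayes' rule in odds form gives O(A|E) = O(A)·[P(E|A)/P(E|¬A)], hence O(A) = O(A|E)/LR.
Posterior odds = 0.805/(1−0.805) = 4.1282. LR = 0.86/0.17 = 5.0588.
Prior odds = 4.1282/5.0588 = 0.8160, so P(A) = 0.8160/(1+0.8160) ≈ 0.45.

P(A) = 0.45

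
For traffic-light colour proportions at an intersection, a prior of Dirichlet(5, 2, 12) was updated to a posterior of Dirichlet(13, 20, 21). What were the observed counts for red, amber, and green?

For a Dirichlet(α) prior with multinomial counts c, the posterior is Dirichlet(α + c) componentwise.
Counts are posterior − prior componentwise: 13−5=8, 20−2=18, 21−12=9.

counts (8, 18, 9)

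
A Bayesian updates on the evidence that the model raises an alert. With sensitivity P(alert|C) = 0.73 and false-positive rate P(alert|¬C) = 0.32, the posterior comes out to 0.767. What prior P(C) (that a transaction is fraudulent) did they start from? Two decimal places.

P(C) = 0.59

In odds form, posterior odds = prior odds × likelihood ratio, so prior odds = posterior odds ÷ LR.
Posterior odds = 0.767/(1−0.767) = 3.2918. LR = 0.73/0.32 = 2.2812.
Prior odds = 3.2918/2.2812 = 1.4430, so P(C) = 1.4430/(1+1.4430) ≈ 0.59.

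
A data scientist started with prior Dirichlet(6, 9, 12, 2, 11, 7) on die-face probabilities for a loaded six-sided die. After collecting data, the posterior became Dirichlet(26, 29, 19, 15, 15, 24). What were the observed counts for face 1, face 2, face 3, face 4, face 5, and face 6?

counts (20, 20, 7, 13, 4, 17)

For a Dirichlet(α) prior with multinomial counts c, the posterior is Dirichlet(α + c) componentwise.
Counts are posterior − prior componentwise: 26−6=20, 29−9=20, 19−12=7, 15−2=13, 15−11=4, 24−7=17.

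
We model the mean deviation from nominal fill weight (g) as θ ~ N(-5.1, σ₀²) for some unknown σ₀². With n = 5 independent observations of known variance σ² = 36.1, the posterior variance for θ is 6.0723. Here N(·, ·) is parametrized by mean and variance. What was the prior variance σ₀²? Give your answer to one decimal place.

Posterior precision equals prior precision plus data precision: 1/σ_n² = 1/σ₀² + n/σ².
So 1/σ₀² = 1/6.0723 − 5/36.1 = 0.164682 − 0.138504 = 0.026178.
Hence σ₀² = 1/0.026178 ≈ 38.2.

σ₀² = 38.2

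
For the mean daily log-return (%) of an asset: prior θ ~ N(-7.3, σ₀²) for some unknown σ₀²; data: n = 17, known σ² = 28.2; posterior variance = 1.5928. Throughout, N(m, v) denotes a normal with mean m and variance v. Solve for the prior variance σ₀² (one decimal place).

Posterior precision equals prior precision plus data precision: 1/σ_n² = 1/σ₀² + n/σ².
So 1/σ₀² = 1/1.5928 − 17/28.2 = 0.627825 − 0.602837 = 0.024988.
Hence σ₀² = 1/0.024988 ≈ 40.0.

σ₀² = 40.0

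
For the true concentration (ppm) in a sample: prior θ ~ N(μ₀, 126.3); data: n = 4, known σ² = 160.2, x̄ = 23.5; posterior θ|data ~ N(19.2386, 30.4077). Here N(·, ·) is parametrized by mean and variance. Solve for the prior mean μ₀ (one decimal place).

The posterior mean is a precision-weighted average: μ_n = (τ₀μ₀ + τ_data·x̄)/(τ₀+τ_data), with τ₀=1/σ₀² and τ_data=n/σ².
Here τ₀ = 1/126.3 = 0.007918 and τ_data = 4/160.2 = 0.024969, so τ_n = 0.032887.
Rearranging for μ₀: μ₀ = (μ_n·τ_n − τ_data·x̄)/τ₀ = (19.2386·0.032887 − 0.024969·23.5) / 0.007918 = 0.045928/0.007918 ≈ 5.8.

μ₀ = 5.8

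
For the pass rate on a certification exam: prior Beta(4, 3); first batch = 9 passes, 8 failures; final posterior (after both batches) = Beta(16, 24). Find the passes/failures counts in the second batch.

3 passes and 13 failures

Sequential conjugate updates are equivalent to a single update on the pooled data, so total successes = posterior α − prior α and total failures = posterior β − prior β.
Total across both batches: 16−4=12 passes, 24−3=21 failures.
Subtract the first batch: 12−9=3 passes and 21−8=13 failures.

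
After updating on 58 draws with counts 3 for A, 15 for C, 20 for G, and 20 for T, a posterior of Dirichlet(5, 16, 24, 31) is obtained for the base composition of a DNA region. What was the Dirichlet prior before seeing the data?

For a Dirichlet(α) prior with multinomial counts c, the posterior is Dirichlet(α + c) componentwise.
Subtract each count from the matching posterior parameter: 5−3=2, 16−15=1, 24−20=4, 31−20=11.

Dirichlet(2, 1, 4, 11)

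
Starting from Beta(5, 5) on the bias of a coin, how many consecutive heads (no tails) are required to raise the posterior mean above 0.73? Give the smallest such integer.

After k heads and 0 tails the posterior is Beta(5+k, 5), with mean (5+k)/(5+5+k).
Set (5+k)/(10+k) > 0.73 and solve: k > (0.73·10 − 5)/(1 − 0.73) = 8.519.
The smallest integer exceeding 8.519 is 9, and checking k=9: (14)/(19) = 0.7368 > 0.73.

k = 9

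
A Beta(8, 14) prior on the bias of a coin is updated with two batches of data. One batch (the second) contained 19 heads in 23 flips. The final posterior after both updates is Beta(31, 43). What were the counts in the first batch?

4 heads and 25 tails

Because Beta–binomial updating is additive in the counts, the combined data contributed (α_post−α_prior, β_post−β_prior) successes and failures.
Total across both batches: 31−8=23 heads, 43−14=29 tails.
Subtract the second batch: 23−19=4 heads and 29−4=25 tails.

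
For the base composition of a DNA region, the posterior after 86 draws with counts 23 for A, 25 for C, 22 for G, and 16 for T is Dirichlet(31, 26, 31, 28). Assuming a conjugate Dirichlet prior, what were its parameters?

Dirichlet(8, 1, 9, 12)

For a Dirichlet(α) prior with multinomial counts c, the posterior is Dirichlet(α + c) componentwise.
Subtract each count from the matching posterior parameter: 31−23=8, 26−25=1, 31−22=9, 28−16=12.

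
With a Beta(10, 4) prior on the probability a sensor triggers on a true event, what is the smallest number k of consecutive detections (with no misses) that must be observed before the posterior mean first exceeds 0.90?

k = 27

After k detections and 0 misses the posterior is Beta(10+k, 4), with mean (10+k)/(10+4+k).
Set (10+k)/(14+k) > 0.90 and solve: k > (0.90·14 − 10)/(1 − 0.90) = 26.000.
The smallest integer exceeding 26.000 is 27, and checking k=27: (37)/(41) = 0.9024 > 0.90.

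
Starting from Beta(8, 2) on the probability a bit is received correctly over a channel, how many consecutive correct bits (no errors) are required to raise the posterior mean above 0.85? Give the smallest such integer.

After k correct bits and 0 errors the posterior is Beta(8+k, 2), with mean (8+k)/(8+2+k).
Set (8+k)/(10+k) > 0.85 and solve: k > (0.85·10 − 8)/(1 − 0.85) = 3.333.
The smallest integer exceeding 3.333 is 4, and checking k=4: (12)/(14) = 0.8571 > 0.85.

k = 4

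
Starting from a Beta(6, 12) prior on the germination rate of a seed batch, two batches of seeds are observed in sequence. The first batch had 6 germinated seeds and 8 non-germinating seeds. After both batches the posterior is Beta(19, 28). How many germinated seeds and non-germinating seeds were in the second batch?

7 germinated seeds and 8 non-germinating seeds

Sequential conjugate updates are equivalent to a single update on the pooled data, so total successes = posterior α − prior α and total failures = posterior β − prior β.
Total across both batches: 19−6=13 germinated seeds, 28−12=16 non-germinating seeds.
Subtract the first batch: 13−6=7 germinated seeds and 16−8=8 non-germinating seeds.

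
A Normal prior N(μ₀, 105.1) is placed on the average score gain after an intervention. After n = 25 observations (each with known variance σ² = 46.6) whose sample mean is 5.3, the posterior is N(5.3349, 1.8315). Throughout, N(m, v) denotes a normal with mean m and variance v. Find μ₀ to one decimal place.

μ₀ = 7.3

The posterior mean is a precision-weighted average: μ_n = (τ₀μ₀ + τ_data·x̄)/(τ₀+τ_data), with τ₀=1/σ₀² and τ_data=n/σ².
Here τ₀ = 1/105.1 = 0.009515 and τ_data = 25/46.6 = 0.536481, so τ_n = 0.545996.
Rearranging for μ₀: μ₀ = (μ_n·τ_n − τ_data·x̄)/τ₀ = (5.3349·0.545996 − 0.536481·5.3) / 0.009515 = 0.069485/0.009515 ≈ 7.3.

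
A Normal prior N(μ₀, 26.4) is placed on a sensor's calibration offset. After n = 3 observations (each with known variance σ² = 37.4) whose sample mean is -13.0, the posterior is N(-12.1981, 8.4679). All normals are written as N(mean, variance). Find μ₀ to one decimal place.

The posterior mean is a precision-weighted average: μ_n = (τ₀μ₀ + τ_data·x̄)/(τ₀+τ_data), with τ₀=1/σ₀² and τ_data=n/σ².
Here τ₀ = 1/26.4 = 0.037879 and τ_data = 3/37.4 = 0.080214, so τ_n = 0.118093.
Rearranging for μ₀: μ₀ = (μ_n·τ_n − τ_data·x̄)/τ₀ = (-12.1981·0.118093 − 0.080214·-13.0) / 0.037879 = -0.397728/0.037879 ≈ -10.5.

μ₀ = -10.5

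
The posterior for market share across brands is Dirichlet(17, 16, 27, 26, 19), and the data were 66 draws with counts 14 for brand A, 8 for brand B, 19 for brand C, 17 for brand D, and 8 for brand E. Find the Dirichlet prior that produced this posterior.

For a Dirichlet(α) prior with multinomial counts c, the posterior is Dirichlet(α + c) componentwise.
Subtract each count from the matching posterior parameter: 17−14=3, 16−8=8, 27−19=8, 26−17=9, 19−8=11.

Dirichlet(3, 8, 8, 9, 11)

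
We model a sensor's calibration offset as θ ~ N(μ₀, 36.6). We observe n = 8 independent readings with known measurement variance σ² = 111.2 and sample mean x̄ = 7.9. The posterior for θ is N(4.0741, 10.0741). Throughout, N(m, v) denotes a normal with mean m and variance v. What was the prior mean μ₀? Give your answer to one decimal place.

μ₀ = -6.0

With known observation variance, the Normal–Normal posterior has precision τ_n = τ₀ + n/σ² and mean μ_n = (τ₀μ₀ + (n/σ²)x̄)/τ_n.
Here τ₀ = 1/36.6 = 0.027322 and τ_data = 8/111.2 = 0.071942, so τ_n = 0.099264.
Rearranging for μ₀: μ₀ = (μ_n·τ_n − τ_data·x̄)/τ₀ = (4.0741·0.099264 − 0.071942·7.9) / 0.027322 = -0.163930/0.027322 ≈ -6.0.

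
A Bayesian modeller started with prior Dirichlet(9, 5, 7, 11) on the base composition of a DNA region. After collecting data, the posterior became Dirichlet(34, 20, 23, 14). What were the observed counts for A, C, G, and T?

For a Dirichlet(α) prior with multinomial counts c, the posterior is Dirichlet(α + c) componentwise.
Counts are posterior − prior componentwise: 34−9=25, 20−5=15, 23−7=16, 14−11=3.

counts (25, 15, 16, 3)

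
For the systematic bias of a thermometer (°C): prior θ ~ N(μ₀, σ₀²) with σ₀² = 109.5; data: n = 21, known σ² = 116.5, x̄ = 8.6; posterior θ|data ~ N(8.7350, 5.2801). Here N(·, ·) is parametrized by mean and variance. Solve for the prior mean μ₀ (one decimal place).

With known observation variance, the Normal–Normal posterior has precision τ_n = τ₀ + n/σ² and mean μ_n = (τ₀μ₀ + (n/σ²)x̄)/τ_n.
Here τ₀ = 1/109.5 = 0.009132 and τ_data = 21/116.5 = 0.180258, so τ_n = 0.189390.
Rearranging for μ₀: μ₀ = (μ_n·τ_n − τ_data·x̄)/τ₀ = (8.7350·0.189390 − 0.180258·8.6) / 0.009132 = 0.104103/0.009132 ≈ 11.4.

μ₀ = 11.4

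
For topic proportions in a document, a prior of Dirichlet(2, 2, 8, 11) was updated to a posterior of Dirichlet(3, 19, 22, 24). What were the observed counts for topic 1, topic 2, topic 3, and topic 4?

counts (1, 17, 14, 13)

For a Dirichlet(α) prior with multinomial counts c, the posterior is Dirichlet(α + c) componentwise.
Counts are posterior − prior componentwise: 3−2=1, 19−2=17, 22−8=14, 24−11=13.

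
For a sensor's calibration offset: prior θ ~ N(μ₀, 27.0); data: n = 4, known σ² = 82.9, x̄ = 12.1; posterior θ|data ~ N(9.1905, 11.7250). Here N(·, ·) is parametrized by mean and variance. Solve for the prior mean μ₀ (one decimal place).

μ₀ = 5.4

With known observation variance, the Normal–Normal posterior has precision τ_n = τ₀ + n/σ² and mean μ_n = (τ₀μ₀ + (n/σ²)x̄)/τ_n.
Here τ₀ = 1/27.0 = 0.037037 and τ_data = 4/82.9 = 0.048251, so τ_n = 0.085288.
Rearranging for μ₀: μ₀ = (μ_n·τ_n − τ_data·x̄)/τ₀ = (9.1905·0.085288 − 0.048251·12.1) / 0.037037 = 0.200002/0.037037 ≈ 5.4.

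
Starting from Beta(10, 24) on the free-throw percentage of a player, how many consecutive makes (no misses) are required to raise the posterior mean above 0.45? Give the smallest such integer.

After k makes and 0 misses the posterior is Beta(10+k, 24), with mean (10+k)/(10+24+k).
Set (10+k)/(34+k) > 0.45 and solve: k > (0.45·34 − 10)/(1 − 0.45) = 9.636.
The smallest integer exceeding 9.636 is 10, and checking k=10: (20)/(44) = 0.4545 > 0.45.

k = 10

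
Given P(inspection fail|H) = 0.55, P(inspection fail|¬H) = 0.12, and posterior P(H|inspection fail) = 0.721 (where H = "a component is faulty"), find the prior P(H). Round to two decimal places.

In odds form, posterior odds = prior odds × likelihood ratio, so prior odds = posterior odds ÷ LR.
Posterior odds = 0.721/(1−0.721) = 2.5842. LR = 0.55/0.12 = 4.5833.
Prior odds = 2.5842/4.5833 = 0.5638, so P(H) = 0.5638/(1+0.5638) ≈ 0.36.

P(H) = 0.36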